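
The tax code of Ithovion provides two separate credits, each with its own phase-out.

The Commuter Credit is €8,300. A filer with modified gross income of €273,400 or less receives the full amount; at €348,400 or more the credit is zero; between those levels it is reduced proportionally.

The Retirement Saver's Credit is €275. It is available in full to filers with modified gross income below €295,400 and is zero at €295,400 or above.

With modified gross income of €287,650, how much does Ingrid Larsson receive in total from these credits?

€6,998

Commuter Credit: €287,650 is €14,250 into a €75,000 phase-out range, leaving 60,750/75,000 of the credit: €8,300 × 60,750/75,000 = €6,723.
Retirement Saver's Credit: €287,650 is below the €295,400 cutoff, so the full €275 applies.
Total: €6,723 + €275 = €6,998.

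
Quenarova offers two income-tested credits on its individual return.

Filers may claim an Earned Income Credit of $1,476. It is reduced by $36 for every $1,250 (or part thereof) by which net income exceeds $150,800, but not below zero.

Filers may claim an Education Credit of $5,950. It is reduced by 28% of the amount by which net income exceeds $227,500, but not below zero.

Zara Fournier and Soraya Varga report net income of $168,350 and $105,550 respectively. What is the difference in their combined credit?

Zara ($168,350): Earned Income Credit: income exceeds $150,800 by $17,550, which is 15 full-or-partial $1,250 increments; reduction = 15 × $36 = $540, leaving $936. Education Credit: $168,350 is at or below the $227,500 threshold, so the full $5,950 applies. total $936 + $5,950 = $6,886
Soraya ($105,550): Earned Income Credit: $105,550 is at or below the $150,800 threshold, so the full $1,476 applies. Education Credit: $105,550 is at or below the $227,500 threshold, so the full $5,950 applies. total $1,476 + $5,950 = $7,426
Difference: |$6,886 − $7,426| = $540.

$540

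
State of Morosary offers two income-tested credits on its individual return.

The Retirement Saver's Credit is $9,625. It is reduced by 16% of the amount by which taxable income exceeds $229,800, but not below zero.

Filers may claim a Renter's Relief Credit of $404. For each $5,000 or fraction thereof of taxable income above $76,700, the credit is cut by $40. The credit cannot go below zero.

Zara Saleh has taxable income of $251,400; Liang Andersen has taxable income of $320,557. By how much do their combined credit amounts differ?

Zara ($251,400): Retirement Saver's Credit: 16% of the $21,600 excess over $229,800 is $3,456; credit = $9,625 − $3,456 = $6,169. Renter's Relief Credit: income exceeds $76,700 by $174,700 → 35 increments × $40 = $1,400 ≥ base, so the credit is $0. total $6,169 + $0 = $6,169
Liang ($320,557): Retirement Saver's Credit: 16% of the $90,757 excess over $229,800 is $14,521.12 ≥ base, so the credit is $0. Renter's Relief Credit: income exceeds $76,700 by $243,857 → 49 increments × $40 = $1,960 ≥ base, so the credit is $0. total $0 + $0 = $0
Difference: |$6,169 − $0| = $6,169.

$6,169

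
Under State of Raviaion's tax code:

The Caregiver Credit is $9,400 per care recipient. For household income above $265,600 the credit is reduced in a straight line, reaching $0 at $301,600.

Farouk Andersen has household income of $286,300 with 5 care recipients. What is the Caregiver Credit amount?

Caregiver Credit: base = 5 × $9,400 = $47,000. $286,300 is $20,700 into a $36,000 phase-out range, leaving 15,300/36,000 of the credit: $47,000 × 15,300/36,000 = $19,975.

$19,975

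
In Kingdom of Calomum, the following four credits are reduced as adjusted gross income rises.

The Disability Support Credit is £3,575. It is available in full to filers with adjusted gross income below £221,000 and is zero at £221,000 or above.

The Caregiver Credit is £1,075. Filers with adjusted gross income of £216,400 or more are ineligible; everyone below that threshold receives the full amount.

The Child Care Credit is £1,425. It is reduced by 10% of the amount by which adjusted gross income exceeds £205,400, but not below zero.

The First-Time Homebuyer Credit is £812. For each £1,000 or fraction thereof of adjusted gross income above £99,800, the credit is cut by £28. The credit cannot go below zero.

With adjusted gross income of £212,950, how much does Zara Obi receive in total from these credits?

£5,320

Disability Support Credit: £212,950 is below the £221,000 cutoff, so the full £3,575 applies.
Caregiver Credit: £212,950 is below the £216,400 cutoff, so the full £1,075 applies.
Child Care Credit: 10% of the £7,550 excess over £205,400 is £755; credit = £1,425 − £755 = £670.
First-Time Homebuyer Credit: income exceeds £99,800 by £113,150 → 114 increments × £28 = £3,192 ≥ base, so the credit is £0.
Total: £3,575 + £1,075 + £670 + £0 = £5,320.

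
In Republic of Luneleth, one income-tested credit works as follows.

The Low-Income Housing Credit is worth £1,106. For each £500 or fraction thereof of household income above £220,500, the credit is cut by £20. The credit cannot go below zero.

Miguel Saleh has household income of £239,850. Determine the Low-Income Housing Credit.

£326

Low-Income Housing Credit: income exceeds £220,500 by £19,350, which is 39 full-or-partial £500 increments; reduction = 39 × £20 = £780, leaving £326.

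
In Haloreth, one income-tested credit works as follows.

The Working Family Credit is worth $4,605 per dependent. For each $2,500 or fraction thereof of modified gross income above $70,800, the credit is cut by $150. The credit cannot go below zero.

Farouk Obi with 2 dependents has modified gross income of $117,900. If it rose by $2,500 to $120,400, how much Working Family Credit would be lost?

$150

At $117,900 — base = 2 × $4,605 = $9,210. income exceeds $70,800 by $47,100, which is 19 full-or-partial $2,500 increments; reduction = 19 × $150 = $2,850, leaving $6,360.
At $120,400 — base = 2 × $4,605 = $9,210. income exceeds $70,800 by $49,600, which is 20 full-or-partial $2,500 increments; reduction = 20 × $150 = $3,000, leaving $6,210.
Lost: $6,360 − $6,210 = $150.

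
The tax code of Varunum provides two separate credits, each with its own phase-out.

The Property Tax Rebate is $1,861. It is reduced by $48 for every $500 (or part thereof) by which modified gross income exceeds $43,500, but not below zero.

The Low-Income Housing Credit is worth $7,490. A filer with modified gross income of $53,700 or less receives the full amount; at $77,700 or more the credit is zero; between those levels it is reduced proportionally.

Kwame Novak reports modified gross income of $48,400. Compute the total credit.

Property Tax Rebate: income exceeds $43,500 by $4,900, which is 10 full-or-partial $500 increments; reduction = 10 × $48 = $480, leaving $1,381.
Low-Income Housing Credit: $48,400 is at or below the $53,700 threshold, so the full $7,490 applies.
Total: $1,381 + $7,490 = $8,871.

$8,871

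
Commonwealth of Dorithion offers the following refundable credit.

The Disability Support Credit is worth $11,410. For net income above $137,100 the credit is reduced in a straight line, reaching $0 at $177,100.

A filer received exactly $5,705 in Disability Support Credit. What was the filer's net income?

$157,100

$5,705 is 5,705/11,410 of the full $11,410, so 5,705/11,410 of the $40,000 range has been used: income = $137,100 + $40,000 × 5,705/11,410 = $157,100.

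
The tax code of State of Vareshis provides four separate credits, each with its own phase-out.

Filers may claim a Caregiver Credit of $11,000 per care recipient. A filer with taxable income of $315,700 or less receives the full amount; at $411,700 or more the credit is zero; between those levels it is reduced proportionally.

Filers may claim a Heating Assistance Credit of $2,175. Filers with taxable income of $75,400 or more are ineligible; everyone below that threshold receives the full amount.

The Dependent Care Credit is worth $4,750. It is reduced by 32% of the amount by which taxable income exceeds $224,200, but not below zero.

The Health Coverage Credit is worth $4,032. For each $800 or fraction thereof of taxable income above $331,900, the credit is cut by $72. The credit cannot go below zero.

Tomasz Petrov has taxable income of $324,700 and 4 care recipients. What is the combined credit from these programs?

$43,907

Caregiver Credit: base = 4 × $11,000 = $44,000. $324,700 is $9,000 into a $96,000 phase-out range, leaving 87,000/96,000 of the credit: $44,000 × 87,000/96,000 = $39,875.
Heating Assistance Credit: $324,700 meets or exceeds the $75,400 cutoff, so the credit is $0.
Dependent Care Credit: 32% of the $100,500 excess over $224,200 is $32,160 ≥ base, so the credit is $0.
Health Coverage Credit: $324,700 is at or below the $331,900 threshold, so the full $4,032 applies.
Total: $39,875 + $0 + $0 + $4,032 = $43,907.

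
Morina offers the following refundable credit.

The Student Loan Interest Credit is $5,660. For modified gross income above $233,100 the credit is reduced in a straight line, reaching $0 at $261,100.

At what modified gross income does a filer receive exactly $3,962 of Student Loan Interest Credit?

$3,962 is 3,962/5,660 of the full $5,660, so 1,698/5,660 of the $28,000 range has been used: income = $233,100 + $28,000 × 1,698/5,660 = $241,500.

$241,500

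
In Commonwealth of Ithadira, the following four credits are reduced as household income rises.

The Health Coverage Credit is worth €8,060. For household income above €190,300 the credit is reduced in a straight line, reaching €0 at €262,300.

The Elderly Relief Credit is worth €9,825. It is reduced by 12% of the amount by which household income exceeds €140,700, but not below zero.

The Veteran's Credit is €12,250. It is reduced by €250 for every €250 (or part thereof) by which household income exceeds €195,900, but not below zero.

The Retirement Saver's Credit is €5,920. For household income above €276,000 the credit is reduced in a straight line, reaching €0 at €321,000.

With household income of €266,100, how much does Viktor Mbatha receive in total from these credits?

Health Coverage Credit: €266,100 is at or above €262,300, so the credit is €0.
Elderly Relief Credit: 12% of the €125,400 excess over €140,700 is €15,048 ≥ base, so the credit is €0.
Veteran's Credit: income exceeds €195,900 by €70,200 → 281 increments × €250 = €70,250 ≥ base, so the credit is €0.
Retirement Saver's Credit: €266,100 is at or below the €276,000 threshold, so the full €5,920 applies.
Total: €0 + €0 + €0 + €5,920 = €5,920.

€5,920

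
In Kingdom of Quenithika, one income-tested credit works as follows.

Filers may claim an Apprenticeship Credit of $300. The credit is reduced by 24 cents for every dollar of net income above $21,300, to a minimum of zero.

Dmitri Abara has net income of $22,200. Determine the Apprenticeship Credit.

$84

Apprenticeship Credit: 24% of the $900 excess over $21,300 is $216; credit = $300 − $216 = $84.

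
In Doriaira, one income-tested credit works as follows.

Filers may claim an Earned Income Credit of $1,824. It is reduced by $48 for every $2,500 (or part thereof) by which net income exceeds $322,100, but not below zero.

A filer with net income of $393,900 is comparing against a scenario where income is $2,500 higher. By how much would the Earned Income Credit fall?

At $393,900 — income exceeds $322,100 by $71,800, which is 29 full-or-partial $2,500 increments; reduction = 29 × $48 = $1,392, leaving $432.
At $396,400 — income exceeds $322,100 by $74,300, which is 30 full-or-partial $2,500 increments; reduction = 30 × $48 = $1,440, leaving $384.
Lost: $432 − $384 = $48.

$48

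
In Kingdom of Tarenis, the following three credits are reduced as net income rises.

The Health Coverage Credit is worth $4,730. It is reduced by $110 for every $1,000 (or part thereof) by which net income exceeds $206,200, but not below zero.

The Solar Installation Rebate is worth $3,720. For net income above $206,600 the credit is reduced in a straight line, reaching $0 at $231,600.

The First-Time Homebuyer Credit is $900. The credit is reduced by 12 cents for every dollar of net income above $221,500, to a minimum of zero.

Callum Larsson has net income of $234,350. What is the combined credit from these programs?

$1,540

Health Coverage Credit: income exceeds $206,200 by $28,150, which is 29 full-or-partial $1,000 increments; reduction = 29 × $110 = $3,190, leaving $1,540.
Solar Installation Rebate: $234,350 is at or above $231,600, so the credit is $0.
First-Time Homebuyer Credit: 12% of the $12,850 excess over $221,500 is $1,542 ≥ base, so the credit is $0.
Total: $1,540 + $0 + $0 = $1,540.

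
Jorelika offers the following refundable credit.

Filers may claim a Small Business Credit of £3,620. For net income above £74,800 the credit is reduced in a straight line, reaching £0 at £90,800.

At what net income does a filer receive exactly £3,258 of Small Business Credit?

£3,258 is 3,258/3,620 of the full £3,620, so 362/3,620 of the £16,000 range has been used: income = £74,800 + £16,000 × 362/3,620 = £76,400.

£76,400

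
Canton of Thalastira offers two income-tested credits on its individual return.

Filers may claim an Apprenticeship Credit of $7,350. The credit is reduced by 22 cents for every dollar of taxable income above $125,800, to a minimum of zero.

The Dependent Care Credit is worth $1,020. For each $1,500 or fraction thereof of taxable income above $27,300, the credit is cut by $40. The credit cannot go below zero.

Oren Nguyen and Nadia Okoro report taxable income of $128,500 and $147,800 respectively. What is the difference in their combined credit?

$4,246

Oren ($128,500): Apprenticeship Credit: 22% of the $2,700 excess over $125,800 is $594; credit = $7,350 − $594 = $6,756. Dependent Care Credit: income exceeds $27,300 by $101,200 → 68 increments × $40 = $2,720 ≥ base, so the credit is $0. total $6,756 + $0 = $6,756
Nadia ($147,800): Apprenticeship Credit: 22% of the $22,000 excess over $125,800 is $4,840; credit = $7,350 − $4,840 = $2,510. Dependent Care Credit: income exceeds $27,300 by $120,500 → 81 increments × $40 = $3,240 ≥ base, so the credit is $0. total $2,510 + $0 = $2,510
Difference: |$6,756 − $2,510| = $4,246.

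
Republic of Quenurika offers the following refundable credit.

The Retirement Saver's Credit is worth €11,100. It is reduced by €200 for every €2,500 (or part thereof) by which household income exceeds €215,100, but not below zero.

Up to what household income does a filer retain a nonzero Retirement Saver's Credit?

After 55 increments the reduction is 55 × €200 = €11,000, leaving €100; one more increment wipes it out. Increment 55 ends at excess 55 × €2,500 = €137,500, so the highest qualifying income is €215,100 + €137,500 = €352,600.

€352,600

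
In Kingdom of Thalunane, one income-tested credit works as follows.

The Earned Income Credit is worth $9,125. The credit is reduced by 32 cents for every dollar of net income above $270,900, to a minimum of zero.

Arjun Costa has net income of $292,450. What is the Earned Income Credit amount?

$2,229

Earned Income Credit: 32% of the $21,550 excess over $270,900 is $6,896; credit = $9,125 − $6,896 = $2,229.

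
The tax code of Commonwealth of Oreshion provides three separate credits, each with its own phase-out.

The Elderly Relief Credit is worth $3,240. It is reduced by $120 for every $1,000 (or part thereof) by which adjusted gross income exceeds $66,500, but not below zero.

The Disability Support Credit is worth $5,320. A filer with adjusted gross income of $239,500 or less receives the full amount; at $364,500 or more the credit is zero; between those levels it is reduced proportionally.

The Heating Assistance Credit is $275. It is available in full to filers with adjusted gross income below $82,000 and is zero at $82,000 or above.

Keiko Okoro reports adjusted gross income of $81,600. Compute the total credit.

Elderly Relief Credit: income exceeds $66,500 by $15,100, which is 16 full-or-partial $1,000 increments; reduction = 16 × $120 = $1,920, leaving $1,320.
Disability Support Credit: $81,600 is at or below the $239,500 threshold, so the full $5,320 applies.
Heating Assistance Credit: $81,600 is below the $82,000 cutoff, so the full $275 applies.
Total: $1,320 + $5,320 + $275 = $6,915.

$6,915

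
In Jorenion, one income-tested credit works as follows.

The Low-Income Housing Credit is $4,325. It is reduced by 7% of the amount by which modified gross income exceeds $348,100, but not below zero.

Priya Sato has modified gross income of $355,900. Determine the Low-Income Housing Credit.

$3,779

Low-Income Housing Credit: 7% of the $7,800 excess over $348,100 is $546; credit = $4,325 − $546 = $3,779.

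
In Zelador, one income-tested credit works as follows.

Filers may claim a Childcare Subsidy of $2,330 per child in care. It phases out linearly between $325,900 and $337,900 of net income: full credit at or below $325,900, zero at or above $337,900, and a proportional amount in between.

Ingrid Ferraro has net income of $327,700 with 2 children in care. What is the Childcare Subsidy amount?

Childcare Subsidy: base = 2 × $2,330 = $4,660. $327,700 is $1,800 into a $12,000 phase-out range, leaving 10,200/12,000 of the credit: $4,660 × 10,200/12,000 = $3,961.

$3,961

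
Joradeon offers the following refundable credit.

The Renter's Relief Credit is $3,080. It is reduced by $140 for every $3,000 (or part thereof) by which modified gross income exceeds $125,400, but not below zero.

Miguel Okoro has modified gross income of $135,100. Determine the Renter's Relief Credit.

$2,520

Renter's Relief Credit: income exceeds $125,400 by $9,700, which is 4 full-or-partial $3,000 increments; reduction = 4 × $140 = $560, leaving $2,520.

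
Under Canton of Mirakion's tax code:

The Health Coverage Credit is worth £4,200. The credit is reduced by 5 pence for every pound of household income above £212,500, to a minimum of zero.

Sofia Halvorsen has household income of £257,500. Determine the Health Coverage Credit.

Health Coverage Credit: 5% of the £45,000 excess over £212,500 is £2,250; credit = £4,200 − £2,250 = £1,950.

£1,950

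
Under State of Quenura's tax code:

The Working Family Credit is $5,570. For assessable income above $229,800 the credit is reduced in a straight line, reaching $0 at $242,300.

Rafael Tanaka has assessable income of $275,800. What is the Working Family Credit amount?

Working Family Credit: $275,800 is at or above $242,300, so the credit is $0.

$0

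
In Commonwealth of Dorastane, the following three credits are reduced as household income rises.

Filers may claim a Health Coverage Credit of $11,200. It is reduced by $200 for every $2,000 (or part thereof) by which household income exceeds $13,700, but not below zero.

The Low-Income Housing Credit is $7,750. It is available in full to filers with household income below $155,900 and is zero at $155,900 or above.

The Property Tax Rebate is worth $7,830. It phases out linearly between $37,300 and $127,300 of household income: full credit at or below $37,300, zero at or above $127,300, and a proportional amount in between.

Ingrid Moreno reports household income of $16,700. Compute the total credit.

$26,380

Health Coverage Credit: income exceeds $13,700 by $3,000, which is 2 full-or-partial $2,000 increments; reduction = 2 × $200 = $400, leaving $10,800.
Low-Income Housing Credit: $16,700 is below the $155,900 cutoff, so the full $7,750 applies.
Property Tax Rebate: $16,700 is at or below the $37,300 threshold, so the full $7,830 applies.
Total: $10,800 + $7,750 + $7,830 = $26,380.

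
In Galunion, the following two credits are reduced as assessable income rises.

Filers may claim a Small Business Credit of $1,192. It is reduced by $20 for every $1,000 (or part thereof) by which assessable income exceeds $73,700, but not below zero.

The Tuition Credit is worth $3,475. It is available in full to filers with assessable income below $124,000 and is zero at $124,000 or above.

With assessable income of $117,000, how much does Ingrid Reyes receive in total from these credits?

Small Business Credit: income exceeds $73,700 by $43,300, which is 44 full-or-partial $1,000 increments; reduction = 44 × $20 = $880, leaving $312.
Tuition Credit: $117,000 is below the $124,000 cutoff, so the full $3,475 applies.
Total: $312 + $3,475 = $3,787.

$3,787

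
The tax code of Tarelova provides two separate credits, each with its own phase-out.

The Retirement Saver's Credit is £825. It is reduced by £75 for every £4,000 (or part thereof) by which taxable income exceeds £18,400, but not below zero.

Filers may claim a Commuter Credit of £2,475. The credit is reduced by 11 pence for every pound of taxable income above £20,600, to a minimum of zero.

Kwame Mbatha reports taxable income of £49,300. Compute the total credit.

£225

Retirement Saver's Credit: income exceeds £18,400 by £30,900, which is 8 full-or-partial £4,000 increments; reduction = 8 × £75 = £600, leaving £225.
Commuter Credit: 11% of the £28,700 excess over £20,600 is £3,157 ≥ base, so the credit is £0.
Total: £225 + £0 = £225.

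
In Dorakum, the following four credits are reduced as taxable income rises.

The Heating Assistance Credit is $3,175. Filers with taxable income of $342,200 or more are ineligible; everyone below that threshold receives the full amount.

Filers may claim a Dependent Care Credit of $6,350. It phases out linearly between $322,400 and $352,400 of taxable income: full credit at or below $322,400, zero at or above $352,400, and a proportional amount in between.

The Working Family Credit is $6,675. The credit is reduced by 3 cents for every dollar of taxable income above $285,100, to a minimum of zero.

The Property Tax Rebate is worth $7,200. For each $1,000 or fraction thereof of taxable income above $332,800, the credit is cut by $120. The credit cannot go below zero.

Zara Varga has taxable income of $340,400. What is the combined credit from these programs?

Heating Assistance Credit: $340,400 is below the $342,200 cutoff, so the full $3,175 applies.
Dependent Care Credit: $340,400 is $18,000 into a $30,000 phase-out range, leaving 12,000/30,000 of the credit: $6,350 × 12,000/30,000 = $2,540.
Working Family Credit: 3% of the $55,300 excess over $285,100 is $1,659; credit = $6,675 − $1,659 = $5,016.
Property Tax Rebate: income exceeds $332,800 by $7,600, which is 8 full-or-partial $1,000 increments; reduction = 8 × $120 = $960, leaving $6,240.
Total: $3,175 + $2,540 + $5,016 + $6,240 = $16,971.

$16,971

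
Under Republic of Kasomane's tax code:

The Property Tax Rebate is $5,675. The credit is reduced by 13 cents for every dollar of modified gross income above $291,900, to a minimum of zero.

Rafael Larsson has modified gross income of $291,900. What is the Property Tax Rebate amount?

$5,675

Property Tax Rebate: $291,900 is at or below the $291,900 threshold, so the full $5,675 applies.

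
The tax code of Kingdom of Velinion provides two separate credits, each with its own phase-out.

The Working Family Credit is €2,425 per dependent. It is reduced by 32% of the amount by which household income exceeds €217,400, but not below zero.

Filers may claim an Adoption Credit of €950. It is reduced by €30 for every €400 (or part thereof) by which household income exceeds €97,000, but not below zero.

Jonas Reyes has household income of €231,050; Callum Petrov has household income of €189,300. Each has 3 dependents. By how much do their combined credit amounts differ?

€4,368

Jonas (€231,050): Working Family Credit: base = 3 × €2,425 = €7,275. 32% of the €13,650 excess over €217,400 is €4,368; credit = €7,275 − €4,368 = €2,907. Adoption Credit: income exceeds €97,000 by €134,050 → 336 increments × €30 = €10,080 ≥ base, so the credit is €0. total €2,907 + €0 = €2,907
Callum (€189,300): Working Family Credit: base = 3 × €2,425 = €7,275. €189,300 is at or below the €217,400 threshold, so the full €7,275 applies. Adoption Credit: income exceeds €97,000 by €92,300 → 231 increments × €30 = €6,930 ≥ base, so the credit is €0. total €7,275 + €0 = €7,275
Difference: |€2,907 − €7,275| = €4,368.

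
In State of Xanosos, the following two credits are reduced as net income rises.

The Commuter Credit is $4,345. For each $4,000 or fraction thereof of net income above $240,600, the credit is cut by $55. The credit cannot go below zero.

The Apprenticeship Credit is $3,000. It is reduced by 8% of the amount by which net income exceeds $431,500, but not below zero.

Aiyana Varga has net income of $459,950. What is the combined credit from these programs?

$2,044

Commuter Credit: income exceeds $240,600 by $219,350, which is 55 full-or-partial $4,000 increments; reduction = 55 × $55 = $3,025, leaving $1,320.
Apprenticeship Credit: 8% of the $28,450 excess over $431,500 is $2,276; credit = $3,000 − $2,276 = $724.
Total: $1,320 + $724 = $2,044.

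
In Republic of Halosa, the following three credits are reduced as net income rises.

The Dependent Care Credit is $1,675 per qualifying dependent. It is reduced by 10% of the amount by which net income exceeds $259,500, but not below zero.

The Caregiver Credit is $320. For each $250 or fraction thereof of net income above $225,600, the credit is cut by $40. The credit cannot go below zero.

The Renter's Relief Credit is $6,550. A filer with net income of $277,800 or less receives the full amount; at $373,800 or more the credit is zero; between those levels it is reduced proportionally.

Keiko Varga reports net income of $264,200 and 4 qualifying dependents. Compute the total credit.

Dependent Care Credit: base = 4 × $1,675 = $6,700. 10% of the $4,700 excess over $259,500 is $470; credit = $6,700 − $470 = $6,230.
Caregiver Credit: income exceeds $225,600 by $38,600 → 155 increments × $40 = $6,200 ≥ base, so the credit is $0.
Renter's Relief Credit: $264,200 is at or below the $277,800 threshold, so the full $6,550 applies.
Total: $6,230 + $0 + $6,550 = $12,780.

$12,780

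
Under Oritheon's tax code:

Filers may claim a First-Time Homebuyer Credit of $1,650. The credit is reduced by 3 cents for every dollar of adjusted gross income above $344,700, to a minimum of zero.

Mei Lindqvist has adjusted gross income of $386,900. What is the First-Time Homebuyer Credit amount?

$384

First-Time Homebuyer Credit: 3% of the $42,200 excess over $344,700 is $1,266; credit = $1,650 − $1,266 = $384.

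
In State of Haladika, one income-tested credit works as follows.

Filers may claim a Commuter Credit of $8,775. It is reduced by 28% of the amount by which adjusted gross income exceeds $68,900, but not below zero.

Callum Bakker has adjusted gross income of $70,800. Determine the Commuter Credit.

$8,243

Commuter Credit: 28% of the $1,900 excess over $68,900 is $532; credit = $8,775 − $532 = $8,243.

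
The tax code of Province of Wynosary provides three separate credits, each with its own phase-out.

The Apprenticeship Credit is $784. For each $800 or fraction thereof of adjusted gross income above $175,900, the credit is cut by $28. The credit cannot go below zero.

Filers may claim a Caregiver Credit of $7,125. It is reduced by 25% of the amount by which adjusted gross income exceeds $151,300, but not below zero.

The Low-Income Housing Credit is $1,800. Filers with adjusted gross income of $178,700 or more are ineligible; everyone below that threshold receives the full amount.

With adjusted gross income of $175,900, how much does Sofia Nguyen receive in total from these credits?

Apprenticeship Credit: $175,900 is at or below the $175,900 threshold, so the full $784 applies.
Caregiver Credit: 25% of the $24,600 excess over $151,300 is $6,150; credit = $7,125 − $6,150 = $975.
Low-Income Housing Credit: $175,900 is below the $178,700 cutoff, so the full $1,800 applies.
Total: $784 + $975 + $1,800 = $3,559.

$3,559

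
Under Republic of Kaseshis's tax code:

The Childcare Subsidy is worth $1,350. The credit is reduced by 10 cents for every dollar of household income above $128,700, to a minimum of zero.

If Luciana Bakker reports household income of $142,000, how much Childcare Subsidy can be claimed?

Childcare Subsidy: 10% of the $13,300 excess over $128,700 is $1,330; credit = $1,350 − $1,330 = $20.

$20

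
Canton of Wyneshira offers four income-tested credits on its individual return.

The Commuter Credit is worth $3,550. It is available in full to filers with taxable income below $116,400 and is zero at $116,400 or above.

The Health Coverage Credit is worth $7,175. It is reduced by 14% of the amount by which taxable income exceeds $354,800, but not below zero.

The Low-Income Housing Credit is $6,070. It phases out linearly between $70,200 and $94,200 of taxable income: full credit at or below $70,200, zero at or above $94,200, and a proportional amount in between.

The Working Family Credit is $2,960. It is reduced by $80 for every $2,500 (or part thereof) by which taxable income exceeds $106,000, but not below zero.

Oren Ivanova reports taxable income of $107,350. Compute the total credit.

Commuter Credit: $107,350 is below the $116,400 cutoff, so the full $3,550 applies.
Health Coverage Credit: $107,350 is at or below the $354,800 threshold, so the full $7,175 applies.
Low-Income Housing Credit: $107,350 is at or above $94,200, so the credit is $0.
Working Family Credit: income exceeds $106,000 by $1,350, which is 1 full-or-partial $2,500 increment; reduction = 1 × $80 = $80, leaving $2,880.
Total: $3,550 + $7,175 + $0 + $2,880 = $13,605.

$13,605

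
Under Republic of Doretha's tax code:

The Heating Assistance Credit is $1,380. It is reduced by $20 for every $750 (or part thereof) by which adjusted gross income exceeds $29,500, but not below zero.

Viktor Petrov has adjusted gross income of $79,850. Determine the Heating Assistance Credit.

Heating Assistance Credit: income exceeds $29,500 by $50,350, which is 68 full-or-partial $750 increments; reduction = 68 × $20 = $1,360, leaving $20.

$20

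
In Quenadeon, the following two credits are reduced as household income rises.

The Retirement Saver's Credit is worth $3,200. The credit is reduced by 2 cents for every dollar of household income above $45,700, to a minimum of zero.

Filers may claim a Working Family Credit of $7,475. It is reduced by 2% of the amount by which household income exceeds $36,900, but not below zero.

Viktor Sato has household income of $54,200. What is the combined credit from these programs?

Retirement Saver's Credit: 2% of the $8,500 excess over $45,700 is $170; credit = $3,200 − $170 = $3,030.
Working Family Credit: 2% of the $17,300 excess over $36,900 is $346; credit = $7,475 − $346 = $7,129.
Total: $3,030 + $7,129 = $10,159.

$10,159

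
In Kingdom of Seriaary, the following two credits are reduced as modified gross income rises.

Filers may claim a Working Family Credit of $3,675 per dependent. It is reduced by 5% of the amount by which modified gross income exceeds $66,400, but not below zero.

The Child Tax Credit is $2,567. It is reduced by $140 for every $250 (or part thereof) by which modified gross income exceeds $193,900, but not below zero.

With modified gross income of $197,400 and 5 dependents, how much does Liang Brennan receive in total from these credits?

$12,432

Working Family Credit: base = 5 × $3,675 = $18,375. 5% of the $131,000 excess over $66,400 is $6,550; credit = $18,375 − $6,550 = $11,825.
Child Tax Credit: income exceeds $193,900 by $3,500, which is 14 full-or-partial $250 increments; reduction = 14 × $140 = $1,960, leaving $607.
Total: $11,825 + $607 = $12,432.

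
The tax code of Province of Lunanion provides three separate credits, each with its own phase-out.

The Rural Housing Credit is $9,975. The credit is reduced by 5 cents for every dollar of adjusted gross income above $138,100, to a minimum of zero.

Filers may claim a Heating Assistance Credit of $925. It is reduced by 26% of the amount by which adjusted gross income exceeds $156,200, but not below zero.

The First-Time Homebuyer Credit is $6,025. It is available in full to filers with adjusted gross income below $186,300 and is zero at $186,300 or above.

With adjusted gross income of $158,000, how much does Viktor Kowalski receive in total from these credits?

Rural Housing Credit: 5% of the $19,900 excess over $138,100 is $995; credit = $9,975 − $995 = $8,980.
Heating Assistance Credit: 26% of the $1,800 excess over $156,200 is $468; credit = $925 − $468 = $457.
First-Time Homebuyer Credit: $158,000 is below the $186,300 cutoff, so the full $6,025 applies.
Total: $8,980 + $457 + $6,025 = $15,462.

$15,462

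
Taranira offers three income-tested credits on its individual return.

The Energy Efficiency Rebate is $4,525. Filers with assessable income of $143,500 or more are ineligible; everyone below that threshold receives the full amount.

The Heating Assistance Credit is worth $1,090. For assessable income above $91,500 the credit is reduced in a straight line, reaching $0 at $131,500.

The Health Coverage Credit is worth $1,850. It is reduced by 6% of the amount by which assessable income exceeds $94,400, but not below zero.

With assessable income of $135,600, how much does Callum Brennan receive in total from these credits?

$4,525

Energy Efficiency Rebate: $135,600 is below the $143,500 cutoff, so the full $4,525 applies.
Heating Assistance Credit: $135,600 is at or above $131,500, so the credit is $0.
Health Coverage Credit: 6% of the $41,200 excess over $94,400 is $2,472 ≥ base, so the credit is $0.
Total: $4,525 + $0 + $0 = $4,525.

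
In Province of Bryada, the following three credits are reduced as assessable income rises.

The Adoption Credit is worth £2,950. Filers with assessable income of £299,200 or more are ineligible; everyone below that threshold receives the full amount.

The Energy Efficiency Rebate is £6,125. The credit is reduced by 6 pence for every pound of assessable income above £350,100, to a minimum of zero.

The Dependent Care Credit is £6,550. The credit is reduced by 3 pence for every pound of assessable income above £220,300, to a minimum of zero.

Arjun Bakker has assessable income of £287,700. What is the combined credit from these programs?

Adoption Credit: £287,700 is below the £299,200 cutoff, so the full £2,950 applies.
Energy Efficiency Rebate: £287,700 is at or below the £350,100 threshold, so the full £6,125 applies.
Dependent Care Credit: 3% of the £67,400 excess over £220,300 is £2,022; credit = £6,550 − £2,022 = £4,528.
Total: £2,950 + £6,125 + £4,528 = £13,603.

£13,603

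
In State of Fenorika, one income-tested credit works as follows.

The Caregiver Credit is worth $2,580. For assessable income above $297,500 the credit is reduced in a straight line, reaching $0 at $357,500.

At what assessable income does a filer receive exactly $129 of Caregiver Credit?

$129 is 129/2,580 of the full $2,580, so 2,451/2,580 of the $60,000 range has been used: income = $297,500 + $60,000 × 2,451/2,580 = $354,500.

$354,500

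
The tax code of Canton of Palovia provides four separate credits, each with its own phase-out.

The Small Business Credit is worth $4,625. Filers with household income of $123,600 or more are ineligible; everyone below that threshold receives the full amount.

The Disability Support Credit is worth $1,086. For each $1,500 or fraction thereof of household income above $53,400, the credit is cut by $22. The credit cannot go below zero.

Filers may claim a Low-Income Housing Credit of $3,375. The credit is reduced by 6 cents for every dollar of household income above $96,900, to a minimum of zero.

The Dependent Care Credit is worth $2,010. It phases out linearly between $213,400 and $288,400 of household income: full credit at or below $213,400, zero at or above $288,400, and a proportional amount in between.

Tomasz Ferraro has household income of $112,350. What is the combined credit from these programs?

$9,289

Small Business Credit: $112,350 is below the $123,600 cutoff, so the full $4,625 applies.
Disability Support Credit: income exceeds $53,400 by $58,950, which is 40 full-or-partial $1,500 increments; reduction = 40 × $22 = $880, leaving $206.
Low-Income Housing Credit: 6% of the $15,450 excess over $96,900 is $927; credit = $3,375 − $927 = $2,448.
Dependent Care Credit: $112,350 is at or below the $213,400 threshold, so the full $2,010 applies.
Total: $4,625 + $206 + $2,448 + $2,010 = $9,289.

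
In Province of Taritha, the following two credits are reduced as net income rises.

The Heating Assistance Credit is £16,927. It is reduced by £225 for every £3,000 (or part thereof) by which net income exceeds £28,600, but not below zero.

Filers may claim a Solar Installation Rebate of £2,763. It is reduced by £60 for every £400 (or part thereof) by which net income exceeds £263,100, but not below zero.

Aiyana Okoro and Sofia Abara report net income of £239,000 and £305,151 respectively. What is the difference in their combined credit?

Aiyana (£239,000): Heating Assistance Credit: income exceeds £28,600 by £210,400, which is 71 full-or-partial £3,000 increments; reduction = 71 × £225 = £15,975, leaving £952. Solar Installation Rebate: £239,000 is at or below the £263,100 threshold, so the full £2,763 applies. total £952 + £2,763 = £3,715
Sofia (£305,151): Heating Assistance Credit: income exceeds £28,600 by £276,551 → 93 increments × £225 = £20,925 ≥ base, so the credit is £0. Solar Installation Rebate: income exceeds £263,100 by £42,051 → 106 increments × £60 = £6,360 ≥ base, so the credit is £0. total £0 + £0 = £0
Difference: |£3,715 − £0| = £3,715.

£3,715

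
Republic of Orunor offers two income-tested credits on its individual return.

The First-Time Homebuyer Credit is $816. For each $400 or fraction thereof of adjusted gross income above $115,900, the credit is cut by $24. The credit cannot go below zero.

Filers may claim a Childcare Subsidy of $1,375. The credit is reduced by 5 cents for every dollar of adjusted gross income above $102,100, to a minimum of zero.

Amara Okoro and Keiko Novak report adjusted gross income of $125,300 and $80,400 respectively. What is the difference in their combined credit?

Amara ($125,300): First-Time Homebuyer Credit: income exceeds $115,900 by $9,400, which is 24 full-or-partial $400 increments; reduction = 24 × $24 = $576, leaving $240. Childcare Subsidy: 5% of the $23,200 excess over $102,100 is $1,160; credit = $1,375 − $1,160 = $215. total $240 + $215 = $455
Keiko ($80,400): First-Time Homebuyer Credit: $80,400 is at or below the $115,900 threshold, so the full $816 applies. Childcare Subsidy: $80,400 is at or below the $102,100 threshold, so the full $1,375 applies. total $816 + $1,375 = $2,191
Difference: |$455 − $2,191| = $1,736.

$1,736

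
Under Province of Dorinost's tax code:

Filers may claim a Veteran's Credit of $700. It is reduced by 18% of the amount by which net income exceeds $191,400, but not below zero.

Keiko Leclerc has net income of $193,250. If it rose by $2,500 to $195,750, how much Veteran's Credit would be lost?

At $193,250 — 18% of the $1,850 excess over $191,400 is $333; credit = $700 − $333 = $367.
At $195,750 — 18% of the $4,350 excess over $191,400 is $783 ≥ base, so the credit is $0.
Lost: $367 − $0 = $367.

$367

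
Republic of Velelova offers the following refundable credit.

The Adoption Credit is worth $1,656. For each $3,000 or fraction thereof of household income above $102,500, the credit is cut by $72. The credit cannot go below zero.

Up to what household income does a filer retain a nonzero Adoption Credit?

After 22 increments the reduction is 22 × $72 = $1,584, leaving $72; one more increment wipes it out. Increment 22 ends at excess 22 × $3,000 = $66,000, so the highest qualifying income is $102,500 + $66,000 = $168,500.

$168,500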